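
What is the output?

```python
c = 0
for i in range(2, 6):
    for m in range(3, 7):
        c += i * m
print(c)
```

252

i=2,m=3: c = 0+6 = 6
i=2,m=4: c = 6+8 = 14
i=2,m=5: c = 14+10 = 24
i=2,m=6: c = 24+12 = 36
i=3,m=3: c = 36+9 = 45
i=3,m=4: c = 45+12 = 57
i=3,m=5: c = 57+15 = 72
i=3,m=6: c = 72+18 = 90
i=4,m=3: c = 90+12 = 102
i=4,m=4: c = 102+16 = 118
i=4,m=5: c = 118+20 = 138
i=4,m=6: c = 138+24 = 162
i=5,m=3: c = 162+15 = 177
i=5,m=4: c = 177+20 = 197
i=5,m=5: c = 197+25 = 222
i=5,m=6: c = 222+30 = 252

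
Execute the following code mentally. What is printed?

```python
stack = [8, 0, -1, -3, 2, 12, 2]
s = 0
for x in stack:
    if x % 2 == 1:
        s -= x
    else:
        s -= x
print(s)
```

-20

x=8: not odd, s = 0-8 = -8
x=0: not odd, s = (-8)-0 = -8
x=-1: odd, s = (-8)-(-1) = -7
x=-3: odd, s = (-7)-(-3) = -4
x=2: not odd, s = (-4)-2 = -6
x=12: not odd, s = (-6)-12 = -18
x=2: not odd, s = (-18)-2 = -20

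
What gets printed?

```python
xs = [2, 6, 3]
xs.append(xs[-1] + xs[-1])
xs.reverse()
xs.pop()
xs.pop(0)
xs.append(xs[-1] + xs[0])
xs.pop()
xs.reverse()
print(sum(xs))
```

9

append xs[-1]+xs[-1] = 3+3 = 6 → [2, 6, 3, 6]
reverse → [6, 3, 6, 2]
pop() removes 2 → [6, 3, 6]
pop(0) removes 6 → [3, 6]
append xs[-1]+xs[0] = 6+3 = 9 → [3, 6, 9]
pop() removes 9 → [3, 6]
reverse → [6, 3]
sum = 9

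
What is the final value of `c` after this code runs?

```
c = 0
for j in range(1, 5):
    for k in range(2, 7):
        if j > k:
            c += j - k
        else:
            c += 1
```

j=1,k=2: not 1>2, c = 0+1 = 1
j=1,k=3: not 1>3, c = 1+1 = 2
j=1,k=4: not 1>4, c = 2+1 = 3
j=1,k=5: not 1>5, c = 3+1 = 4
j=1,k=6: not 1>6, c = 4+1 = 5
j=2,k=2: not 2>2, c = 5+1 = 6
j=2,k=3: not 2>3, c = 6+1 = 7
j=2,k=4: not 2>4, c = 7+1 = 8
j=2,k=5: not 2>5, c = 8+1 = 9
j=2,k=6: not 2>6, c = 9+1 = 10
j=3,k=2: 3>2, c = 10+1 = 11
j=3,k=3: not 3>3, c = 11+1 = 12
j=3,k=4: not 3>4, c = 12+1 = 13
j=3,k=5: not 3>5, c = 13+1 = 14
j=3,k=6: not 3>6, c = 14+1 = 15
j=4,k=2: 4>2, c = 15+2 = 17
j=4,k=3: 4>3, c = 17+1 = 18
j=4,k=4: not 4>4, c = 18+1 = 19
j=4,k=5: not 4>5, c = 19+1 = 20
j=4,k=6: not 4>6, c = 20+1 = 21

21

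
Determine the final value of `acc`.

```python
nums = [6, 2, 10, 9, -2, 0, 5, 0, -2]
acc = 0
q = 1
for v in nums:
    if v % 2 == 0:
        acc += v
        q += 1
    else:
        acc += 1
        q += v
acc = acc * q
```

352

v=6: even, acc = 0+6 = 6; q=2
v=2: even, acc = 6+2 = 8; q=3
v=10: even, acc = 8+10 = 18; q=4
v=9: not even, acc = 18+1 = 19; q=13
v=-2: even, acc = 19+(-2) = 17; q=14
v=0: even, acc = 17+0 = 17; q=15
v=5: not even, acc = 17+1 = 18; q=20
v=0: even, acc = 18+0 = 18; q=21
v=-2: even, acc = 18+(-2) = 16; q=22
acc*q = 16*22 = 352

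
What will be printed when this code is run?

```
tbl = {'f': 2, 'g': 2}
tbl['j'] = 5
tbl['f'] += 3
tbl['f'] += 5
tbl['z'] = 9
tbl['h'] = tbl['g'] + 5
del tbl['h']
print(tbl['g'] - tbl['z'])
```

tbl['j'] = 5 → {'f': 2, 'g': 2, 'j': 5}
tbl['f'] = 2+3 = 5 → {'f': 5, 'g': 2, 'j': 5}
tbl['f'] = 5+5 = 10 → {'f': 10, 'g': 2, 'j': 5}
tbl['z'] = 9 → {'f': 10, 'g': 2, 'j': 5, 'z': 9}
tbl['h'] = tbl['g']+5 = 7 → {'f': 10, 'g': 2, 'j': 5, 'z': 9, 'h': 7}
del 'h' → {'f': 10, 'g': 2, 'j': 5, 'z': 9}
tbl['g']-tbl['z'] = 2-9 = -7

-7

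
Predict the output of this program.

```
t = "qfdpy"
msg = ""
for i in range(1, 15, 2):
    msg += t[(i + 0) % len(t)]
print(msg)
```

i=1: add t[1]='f' → 'f'
i=3: add t[3]='p' → 'fp'
i=5: add t[0]='q' → 'fpq'
i=7: add t[2]='d' → 'fpqd'
i=9: add t[4]='y' → 'fpqdy'
i=11: add t[1]='f' → 'fpqdyf'
i=13: add t[3]='p' → 'fpqdyfp'

fpqdyfp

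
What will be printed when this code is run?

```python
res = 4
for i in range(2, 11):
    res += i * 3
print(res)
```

i=2: res = 4+2*3 = 10
i=3: res = 10+3*3 = 19
i=4: res = 19+4*3 = 31
i=5: res = 31+5*3 = 46
i=6: res = 46+6*3 = 64
i=7: res = 64+7*3 = 85
i=8: res = 85+8*3 = 109
i=9: res = 109+9*3 = 136
i=10: res = 136+10*3 = 166

166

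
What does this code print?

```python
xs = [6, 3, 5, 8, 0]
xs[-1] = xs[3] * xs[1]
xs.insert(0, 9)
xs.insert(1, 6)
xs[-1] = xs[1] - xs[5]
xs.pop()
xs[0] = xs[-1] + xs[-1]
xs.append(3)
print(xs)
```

[16, 6, 6, 3, 5, 8, 3]

xs[-1] = xs[3]*xs[1] = 8*3 = 24 → [6, 3, 5, 8, 24]
insert 9 at 0 → [9, 6, 3, 5, 8, 24]
insert 6 at 1 → [9, 6, 6, 3, 5, 8, 24]
xs[-1] = xs[1]-xs[5] = 6-8 = -2 → [9, 6, 6, 3, 5, 8, -2]
pop() removes -2 → [9, 6, 6, 3, 5, 8]
xs[0] = xs[-1]+xs[-1] = 8+8 = 16 → [16, 6, 6, 3, 5, 8]
append 3 → [16, 6, 6, 3, 5, 8, 3]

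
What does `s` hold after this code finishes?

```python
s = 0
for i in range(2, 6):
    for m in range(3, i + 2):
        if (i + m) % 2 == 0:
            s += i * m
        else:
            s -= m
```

40

i=2,m=3: odd sum, s = 0-3 = -3
i=3,m=3: even sum, s = (-3)+9 = 6
i=3,m=4: odd sum, s = 6-4 = 2
i=4,m=3: odd sum, s = 2-3 = -1
i=4,m=4: even sum, s = (-1)+16 = 15
i=4,m=5: odd sum, s = 15-5 = 10
i=5,m=3: even sum, s = 10+15 = 25
i=5,m=4: odd sum, s = 25-4 = 21
i=5,m=5: even sum, s = 21+25 = 46
i=5,m=6: odd sum, s = 46-6 = 40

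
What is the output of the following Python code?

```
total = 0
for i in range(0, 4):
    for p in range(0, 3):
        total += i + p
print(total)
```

30

i=0,p=0: total = 0+0 = 0
i=0,p=1: total = 0+1 = 1
i=0,p=2: total = 1+2 = 3
i=1,p=0: total = 3+1 = 4
i=1,p=1: total = 4+2 = 6
i=1,p=2: total = 6+3 = 9
i=2,p=0: total = 9+2 = 11
i=2,p=1: total = 11+3 = 14
i=2,p=2: total = 14+4 = 18
i=3,p=0: total = 18+3 = 21
i=3,p=1: total = 21+4 = 25
i=3,p=2: total = 25+5 = 30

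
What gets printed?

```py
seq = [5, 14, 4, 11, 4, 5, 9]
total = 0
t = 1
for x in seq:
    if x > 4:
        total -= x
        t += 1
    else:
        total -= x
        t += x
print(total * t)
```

x=5: >4, total = 0-5 = -5; t=2
x=14: >4, total = (-5)-14 = -19; t=3
x=4: not >4, total = (-19)-4 = -23; t=7
x=11: >4, total = (-23)-11 = -34; t=8
x=4: not >4, total = (-34)-4 = -38; t=12
x=5: >4, total = (-38)-5 = -43; t=13
x=9: >4, total = (-43)-9 = -52; t=14
total*t = (-52)*14 = -728

-728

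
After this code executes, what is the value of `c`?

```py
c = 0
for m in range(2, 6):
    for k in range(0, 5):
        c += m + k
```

m=2,k=0: c = 0+2 = 2
m=2,k=1: c = 2+3 = 5
m=2,k=2: c = 5+4 = 9
m=2,k=3: c = 9+5 = 14
m=2,k=4: c = 14+6 = 20
m=3,k=0: c = 20+3 = 23
m=3,k=1: c = 23+4 = 27
m=3,k=2: c = 27+5 = 32
m=3,k=3: c = 32+6 = 38
m=3,k=4: c = 38+7 = 45
m=4,k=0: c = 45+4 = 49
m=4,k=1: c = 49+5 = 54
m=4,k=2: c = 54+6 = 60
m=4,k=3: c = 60+7 = 67
m=4,k=4: c = 67+8 = 75
m=5,k=0: c = 75+5 = 80
m=5,k=1: c = 80+6 = 86
m=5,k=2: c = 86+7 = 93
m=5,k=3: c = 93+8 = 101
m=5,k=4: c = 101+9 = 110

110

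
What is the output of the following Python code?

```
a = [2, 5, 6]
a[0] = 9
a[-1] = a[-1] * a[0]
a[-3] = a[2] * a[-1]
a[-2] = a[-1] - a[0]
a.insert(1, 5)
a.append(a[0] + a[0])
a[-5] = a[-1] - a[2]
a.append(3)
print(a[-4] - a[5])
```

-2865

a[0] = 9 → [9, 5, 6]
a[-1] = a[-1]*a[0] = 6*9 = 54 → [9, 5, 54]
a[-3] = a[2]*a[-1] = 54*54 = 2916 → [2916, 5, 54]
a[-2] = a[-1]-a[0] = 54-2916 = -2862 → [2916, -2862, 54]
insert 5 at 1 → [2916, 5, -2862, 54]
append a[0]+a[0] = 2916+2916 = 5832 → [2916, 5, -2862, 54, 5832]
a[-5] = a[-1]-a[2] = 5832-(-2862) = 8694 → [8694, 5, -2862, 54, 5832]
append 3 → [8694, 5, -2862, 54, 5832, 3]
a[-4]-a[5] = (-2862)-3 = -2865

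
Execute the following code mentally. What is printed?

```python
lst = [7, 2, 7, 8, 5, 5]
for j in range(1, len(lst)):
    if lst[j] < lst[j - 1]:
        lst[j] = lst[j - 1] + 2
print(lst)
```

j=1: 2<7, lst[1] = 7+2 = 9 → [7, 9, 7, 8, 5, 5]
j=2: 7<9, lst[2] = 9+2 = 11 → [7, 9, 11, 8, 5, 5]
j=3: 8<11, lst[3] = 11+2 = 13 → [7, 9, 11, 13, 5, 5]
j=4: 5<13, lst[4] = 13+2 = 15 → [7, 9, 11, 13, 15, 5]
j=5: 5<15, lst[5] = 15+2 = 17 → [7, 9, 11, 13, 15, 17]

[7, 9, 11, 13, 15, 17]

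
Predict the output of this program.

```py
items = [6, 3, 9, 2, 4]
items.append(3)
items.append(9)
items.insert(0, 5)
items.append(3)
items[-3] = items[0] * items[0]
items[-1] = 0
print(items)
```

append 3 → [6, 3, 9, 2, 4, 3]
append 9 → [6, 3, 9, 2, 4, 3, 9]
insert 5 at 0 → [5, 6, 3, 9, 2, 4, 3, 9]
append 3 → [5, 6, 3, 9, 2, 4, 3, 9, 3]
items[-3] = items[0]*items[0] = 5*5 = 25 → [5, 6, 3, 9, 2, 4, 25, 9, 3]
items[-1] = 0 → [5, 6, 3, 9, 2, 4, 25, 9, 0]

[5, 6, 3, 9, 2, 4, 25, 9, 0]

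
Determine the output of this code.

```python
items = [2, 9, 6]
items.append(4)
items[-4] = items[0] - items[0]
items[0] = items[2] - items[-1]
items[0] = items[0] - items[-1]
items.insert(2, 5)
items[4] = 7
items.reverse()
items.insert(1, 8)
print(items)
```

[7, 8, 6, 5, 9, -2]

append 4 → [2, 9, 6, 4]
items[-4] = items[0]-items[0] = 2-2 = 0 → [0, 9, 6, 4]
items[0] = items[2]-items[-1] = 6-4 = 2 → [2, 9, 6, 4]
items[0] = items[0]-items[-1] = 2-4 = -2 → [-2, 9, 6, 4]
insert 5 at 2 → [-2, 9, 5, 6, 4]
items[4] = 7 → [-2, 9, 5, 6, 7]
reverse → [7, 6, 5, 9, -2]
insert 8 at 1 → [7, 8, 6, 5, 9, -2]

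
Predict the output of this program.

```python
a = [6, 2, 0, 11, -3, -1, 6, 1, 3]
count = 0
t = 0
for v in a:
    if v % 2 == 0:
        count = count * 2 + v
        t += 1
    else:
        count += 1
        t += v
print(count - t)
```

v=6: even, count = 0*2+6 = 6; t=1
v=2: even, count = 6*2+2 = 14; t=2
v=0: even, count = 14*2+0 = 28; t=3
v=11: not even, count = 28+1 = 29; t=14
v=-3: not even, count = 29+1 = 30; t=11
v=-1: not even, count = 30+1 = 31; t=10
v=6: even, count = 31*2+6 = 68; t=11
v=1: not even, count = 68+1 = 69; t=12
v=3: not even, count = 69+1 = 70; t=15
count-t = 70-15 = 55

55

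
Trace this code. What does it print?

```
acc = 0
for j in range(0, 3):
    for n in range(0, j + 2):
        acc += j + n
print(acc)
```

21

j=0,n=0: acc = 0+0 = 0
j=0,n=1: acc = 0+1 = 1
j=1,n=0: acc = 1+1 = 2
j=1,n=1: acc = 2+2 = 4
j=1,n=2: acc = 4+3 = 7
j=2,n=0: acc = 7+2 = 9
j=2,n=1: acc = 9+3 = 12
j=2,n=2: acc = 12+4 = 16
j=2,n=3: acc = 16+5 = 21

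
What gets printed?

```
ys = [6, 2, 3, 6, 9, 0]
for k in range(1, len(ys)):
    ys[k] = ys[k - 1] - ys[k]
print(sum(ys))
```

-22

k=1: ys[1] = 6-2 = 4 → [6, 4, 3, 6, 9, 0]
k=2: ys[2] = 4-3 = 1 → [6, 4, 1, 6, 9, 0]
k=3: ys[3] = 1-6 = -5 → [6, 4, 1, -5, 9, 0]
k=4: ys[4] = (-5)-9 = -14 → [6, 4, 1, -5, -14, 0]
k=5: ys[5] = (-14)-0 = -14 → [6, 4, 1, -5, -14, -14]
sum = -22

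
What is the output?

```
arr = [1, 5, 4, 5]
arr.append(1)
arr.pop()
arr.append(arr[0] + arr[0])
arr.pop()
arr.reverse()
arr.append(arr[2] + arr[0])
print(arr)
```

[5, 4, 5, 1, 10]

append 1 → [1, 5, 4, 5, 1]
pop() removes 1 → [1, 5, 4, 5]
append arr[0]+arr[0] = 1+1 = 2 → [1, 5, 4, 5, 2]
pop() removes 2 → [1, 5, 4, 5]
reverse → [5, 4, 5, 1]
append arr[2]+arr[0] = 5+5 = 10 → [5, 4, 5, 1, 10]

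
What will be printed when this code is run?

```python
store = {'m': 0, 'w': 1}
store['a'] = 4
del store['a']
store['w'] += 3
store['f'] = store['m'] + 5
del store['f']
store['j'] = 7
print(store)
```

store['a'] = 4 → {'m': 0, 'w': 1, 'a': 4}
del 'a' → {'m': 0, 'w': 1}
store['w'] = 1+3 = 4 → {'m': 0, 'w': 4}
store['f'] = store['m']+5 = 5 → {'m': 0, 'w': 4, 'f': 5}
del 'f' → {'m': 0, 'w': 4}
store['j'] = 7 → {'m': 0, 'w': 4, 'j': 7}

{'m': 0, 'w': 4, 'j': 7}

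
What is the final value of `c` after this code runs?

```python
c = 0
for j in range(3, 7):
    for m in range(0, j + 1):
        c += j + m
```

156

j=3,m=0: c = 0+3 = 3
j=3,m=1: c = 3+4 = 7
j=3,m=2: c = 7+5 = 12
j=3,m=3: c = 12+6 = 18
j=4,m=0: c = 18+4 = 22
j=4,m=1: c = 22+5 = 27
j=4,m=2: c = 27+6 = 33
j=4,m=3: c = 33+7 = 40
j=4,m=4: c = 40+8 = 48
j=5,m=0: c = 48+5 = 53
j=5,m=1: c = 53+6 = 59
j=5,m=2: c = 59+7 = 66
j=5,m=3: c = 66+8 = 74
j=5,m=4: c = 74+9 = 83
j=5,m=5: c = 83+10 = 93
j=6,m=0: c = 93+6 = 99
j=6,m=1: c = 99+7 = 106
j=6,m=2: c = 106+8 = 114
j=6,m=3: c = 114+9 = 123
j=6,m=4: c = 123+10 = 133
j=6,m=5: c = 133+11 = 144
j=6,m=6: c = 144+12 = 156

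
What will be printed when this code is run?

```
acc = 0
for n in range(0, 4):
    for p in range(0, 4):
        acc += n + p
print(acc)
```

48

n=0,p=0: acc = 0+0 = 0
n=0,p=1: acc = 0+1 = 1
n=0,p=2: acc = 1+2 = 3
n=0,p=3: acc = 3+3 = 6
n=1,p=0: acc = 6+1 = 7
n=1,p=1: acc = 7+2 = 9
n=1,p=2: acc = 9+3 = 12
n=1,p=3: acc = 12+4 = 16
n=2,p=0: acc = 16+2 = 18
n=2,p=1: acc = 18+3 = 21
n=2,p=2: acc = 21+4 = 25
n=2,p=3: acc = 25+5 = 30
n=3,p=0: acc = 30+3 = 33
n=3,p=1: acc = 33+4 = 37
n=3,p=2: acc = 37+5 = 42
n=3,p=3: acc = 42+6 = 48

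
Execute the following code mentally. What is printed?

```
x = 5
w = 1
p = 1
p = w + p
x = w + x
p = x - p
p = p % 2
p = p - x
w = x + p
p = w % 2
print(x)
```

6

p = 1+1 = 2
x = 1+5 = 6
p = 6-2 = 4
p = 4%2 = 0
p = 0-6 = -6
w = 6+(-6) = 0
p = 0%2 = 0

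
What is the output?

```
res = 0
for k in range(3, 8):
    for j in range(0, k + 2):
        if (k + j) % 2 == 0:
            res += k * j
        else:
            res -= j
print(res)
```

k=3,j=0: odd sum, res = 0-0 = 0
k=3,j=1: even sum, res = 0+3 = 3
k=3,j=2: odd sum, res = 3-2 = 1
k=3,j=3: even sum, res = 1+9 = 10
k=3,j=4: odd sum, res = 10-4 = 6
k=4,j=0: even sum, res = 6+0 = 6
k=4,j=1: odd sum, res = 6-1 = 5
k=4,j=2: even sum, res = 5+8 = 13
k=4,j=3: odd sum, res = 13-3 = 10
k=4,j=4: even sum, res = 10+16 = 26
k=4,j=5: odd sum, res = 26-5 = 21
k=5,j=0: odd sum, res = 21-0 = 21
k=5,j=1: even sum, res = 21+5 = 26
k=5,j=2: odd sum, res = 26-2 = 24
k=5,j=3: even sum, res = 24+15 = 39
k=5,j=4: odd sum, res = 39-4 = 35
k=5,j=5: even sum, res = 35+25 = 60
k=5,j=6: odd sum, res = 60-6 = 54
k=6,j=0: even sum, res = 54+0 = 54
k=6,j=1: odd sum, res = 54-1 = 53
k=6,j=2: even sum, res = 53+12 = 65
k=6,j=3: odd sum, res = 65-3 = 62
k=6,j=4: even sum, res = 62+24 = 86
k=6,j=5: odd sum, res = 86-5 = 81
k=6,j=6: even sum, res = 81+36 = 117
k=6,j=7: odd sum, res = 117-7 = 110
k=7,j=0: odd sum, res = 110-0 = 110
k=7,j=1: even sum, res = 110+7 = 117
k=7,j=2: odd sum, res = 117-2 = 115
k=7,j=3: even sum, res = 115+21 = 136
k=7,j=4: odd sum, res = 136-4 = 132
k=7,j=5: even sum, res = 132+35 = 167
k=7,j=6: odd sum, res = 167-6 = 161
k=7,j=7: even sum, res = 161+49 = 210
k=7,j=8: odd sum, res = 210-8 = 202

202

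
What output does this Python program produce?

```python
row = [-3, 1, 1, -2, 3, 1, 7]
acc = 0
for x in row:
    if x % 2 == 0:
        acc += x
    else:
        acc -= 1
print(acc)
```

x=-3: not even, acc = 0-1 = -1
x=1: not even, acc = (-1)-1 = -2
x=1: not even, acc = (-2)-1 = -3
x=-2: even, acc = (-3)+(-2) = -5
x=3: not even, acc = (-5)-1 = -6
x=1: not even, acc = (-6)-1 = -7
x=7: not even, acc = (-7)-1 = -8

-8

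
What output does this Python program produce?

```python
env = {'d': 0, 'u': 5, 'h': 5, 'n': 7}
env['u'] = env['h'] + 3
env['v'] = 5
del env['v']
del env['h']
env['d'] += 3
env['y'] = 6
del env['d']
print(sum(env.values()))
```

env['u'] = env['h']+3 = 8 → {'d': 0, 'u': 8, 'h': 5, 'n': 7}
env['v'] = 5 → {'d': 0, 'u': 8, 'h': 5, 'n': 7, 'v': 5}
del 'v' → {'d': 0, 'u': 8, 'h': 5, 'n': 7}
del 'h' → {'d': 0, 'u': 8, 'n': 7}
env['d'] = 0+3 = 3 → {'d': 3, 'u': 8, 'n': 7}
env['y'] = 6 → {'d': 3, 'u': 8, 'n': 7, 'y': 6}
del 'd' → {'u': 8, 'n': 7, 'y': 6}
sum of values = 21

21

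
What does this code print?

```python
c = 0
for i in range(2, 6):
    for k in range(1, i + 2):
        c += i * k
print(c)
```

i=2,k=1: c = 0+2 = 2
i=2,k=2: c = 2+4 = 6
i=2,k=3: c = 6+6 = 12
i=3,k=1: c = 12+3 = 15
i=3,k=2: c = 15+6 = 21
i=3,k=3: c = 21+9 = 30
i=3,k=4: c = 30+12 = 42
i=4,k=1: c = 42+4 = 46
i=4,k=2: c = 46+8 = 54
i=4,k=3: c = 54+12 = 66
i=4,k=4: c = 66+16 = 82
i=4,k=5: c = 82+20 = 102
i=5,k=1: c = 102+5 = 107
i=5,k=2: c = 107+10 = 117
i=5,k=3: c = 117+15 = 132
i=5,k=4: c = 132+20 = 152
i=5,k=5: c = 152+25 = 177
i=5,k=6: c = 177+30 = 207

207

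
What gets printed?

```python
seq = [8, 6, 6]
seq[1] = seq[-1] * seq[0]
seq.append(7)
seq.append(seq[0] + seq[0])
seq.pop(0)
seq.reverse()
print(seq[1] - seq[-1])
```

seq[1] = seq[-1]*seq[0] = 6*8 = 48 → [8, 48, 6]
append 7 → [8, 48, 6, 7]
append seq[0]+seq[0] = 8+8 = 16 → [8, 48, 6, 7, 16]
pop(0) removes 8 → [48, 6, 7, 16]
reverse → [16, 7, 6, 48]
seq[1]-seq[-1] = 7-48 = -41

-41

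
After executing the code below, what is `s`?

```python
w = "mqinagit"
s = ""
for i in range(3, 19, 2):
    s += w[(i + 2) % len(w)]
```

'gtqngtqn'

i=3: add w[5]='g' → 'g'
i=5: add w[7]='t' → 'gt'
i=7: add w[1]='q' → 'gtq'
i=9: add w[3]='n' → 'gtqn'
i=11: add w[5]='g' → 'gtqng'
i=13: add w[7]='t' → 'gtqngt'
i=15: add w[1]='q' → 'gtqngtq'
i=17: add w[3]='n' → 'gtqngtqn'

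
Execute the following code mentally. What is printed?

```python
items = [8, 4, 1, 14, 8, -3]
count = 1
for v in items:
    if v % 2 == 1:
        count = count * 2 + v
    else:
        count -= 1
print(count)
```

-9

v=8: not odd, count = 1-1 = 0
v=4: not odd, count = 0-1 = -1
v=1: odd, count = (-1)*2+1 = -1
v=14: not odd, count = (-1)-1 = -2
v=8: not odd, count = (-2)-1 = -3
v=-3: odd, count = (-3)*2+(-3) = -9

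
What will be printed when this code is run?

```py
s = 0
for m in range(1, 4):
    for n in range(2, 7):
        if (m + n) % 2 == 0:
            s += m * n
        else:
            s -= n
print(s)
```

24

m=1,n=2: odd sum, s = 0-2 = -2
m=1,n=3: even sum, s = (-2)+3 = 1
m=1,n=4: odd sum, s = 1-4 = -3
m=1,n=5: even sum, s = (-3)+5 = 2
m=1,n=6: odd sum, s = 2-6 = -4
m=2,n=2: even sum, s = (-4)+4 = 0
m=2,n=3: odd sum, s = 0-3 = -3
m=2,n=4: even sum, s = (-3)+8 = 5
m=2,n=5: odd sum, s = 5-5 = 0
m=2,n=6: even sum, s = 0+12 = 12
m=3,n=2: odd sum, s = 12-2 = 10
m=3,n=3: even sum, s = 10+9 = 19
m=3,n=4: odd sum, s = 19-4 = 15
m=3,n=5: even sum, s = 15+15 = 30
m=3,n=6: odd sum, s = 30-6 = 24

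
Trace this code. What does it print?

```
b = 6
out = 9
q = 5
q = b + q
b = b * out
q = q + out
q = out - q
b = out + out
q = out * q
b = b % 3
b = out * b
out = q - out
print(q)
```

-99

q = 6+5 = 11
b = 6*9 = 54
q = 11+9 = 20
q = 9-20 = -11
b = 9+9 = 18
q = 9*(-11) = -99
b = 18%3 = 0
b = 9*0 = 0
out = (-99)-9 = -108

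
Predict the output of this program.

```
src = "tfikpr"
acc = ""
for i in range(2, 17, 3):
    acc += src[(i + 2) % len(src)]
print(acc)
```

i=2: add src[4]='p' → 'p'
i=5: add src[1]='f' → 'pf'
i=8: add src[4]='p' → 'pfp'
i=11: add src[1]='f' → 'pfpf'
i=14: add src[4]='p' → 'pfpfp'

pfpfp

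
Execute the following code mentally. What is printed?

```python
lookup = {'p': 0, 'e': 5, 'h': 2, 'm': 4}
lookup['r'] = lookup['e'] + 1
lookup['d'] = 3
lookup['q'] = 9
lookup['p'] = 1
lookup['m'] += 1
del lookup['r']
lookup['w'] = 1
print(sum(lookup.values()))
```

26

lookup['r'] = lookup['e']+1 = 6 → {'p': 0, 'e': 5, 'h': 2, 'm': 4, 'r': 6}
lookup['d'] = 3 → {'p': 0, 'e': 5, 'h': 2, 'm': 4, 'r': 6, 'd': 3}
lookup['q'] = 9 → {'p': 0, 'e': 5, 'h': 2, 'm': 4, 'r': 6, 'd': 3, 'q': 9}
lookup['p'] = 1 → {'p': 1, 'e': 5, 'h': 2, 'm': 4, 'r': 6, 'd': 3, 'q': 9}
lookup['m'] = 4+1 = 5 → {'p': 1, 'e': 5, 'h': 2, 'm': 5, 'r': 6, 'd': 3, 'q': 9}
del 'r' → {'p': 1, 'e': 5, 'h': 2, 'm': 5, 'd': 3, 'q': 9}
lookup['w'] = 1 → {'p': 1, 'e': 5, 'h': 2, 'm': 5, 'd': 3, 'q': 9, 'w': 1}
sum of values = 26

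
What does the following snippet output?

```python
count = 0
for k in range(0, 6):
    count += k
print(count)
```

k=0: count = 0+0 = 0
k=1: count = 0+1 = 1
k=2: count = 1+2 = 3
k=3: count = 3+3 = 6
k=4: count = 6+4 = 10
k=5: count = 10+5 = 15

15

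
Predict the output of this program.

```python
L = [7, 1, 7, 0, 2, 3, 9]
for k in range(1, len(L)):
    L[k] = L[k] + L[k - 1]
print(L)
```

k=1: L[1] = 1+7 = 8 → [7, 8, 7, 0, 2, 3, 9]
k=2: L[2] = 7+8 = 15 → [7, 8, 15, 0, 2, 3, 9]
k=3: L[3] = 0+15 = 15 → [7, 8, 15, 15, 2, 3, 9]
k=4: L[4] = 2+15 = 17 → [7, 8, 15, 15, 17, 3, 9]
k=5: L[5] = 3+17 = 20 → [7, 8, 15, 15, 17, 20, 9]
k=6: L[6] = 9+20 = 29 → [7, 8, 15, 15, 17, 20, 29]

[7, 8, 15, 15, 17, 20, 29]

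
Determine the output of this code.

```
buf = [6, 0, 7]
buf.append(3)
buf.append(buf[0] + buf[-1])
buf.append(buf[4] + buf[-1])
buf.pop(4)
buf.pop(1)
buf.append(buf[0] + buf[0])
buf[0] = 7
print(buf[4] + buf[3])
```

30

append 3 → [6, 0, 7, 3]
append buf[0]+buf[-1] = 6+3 = 9 → [6, 0, 7, 3, 9]
append buf[4]+buf[-1] = 9+9 = 18 → [6, 0, 7, 3, 9, 18]
pop(4) removes 9 → [6, 0, 7, 3, 18]
pop(1) removes 0 → [6, 7, 3, 18]
append buf[0]+buf[0] = 6+6 = 12 → [6, 7, 3, 18, 12]
buf[0] = 7 → [7, 7, 3, 18, 12]
buf[4]+buf[3] = 12+18 = 30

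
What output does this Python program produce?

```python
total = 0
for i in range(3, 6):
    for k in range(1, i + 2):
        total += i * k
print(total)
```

195

i=3,k=1: total = 0+3 = 3
i=3,k=2: total = 3+6 = 9
i=3,k=3: total = 9+9 = 18
i=3,k=4: total = 18+12 = 30
i=4,k=1: total = 30+4 = 34
i=4,k=2: total = 34+8 = 42
i=4,k=3: total = 42+12 = 54
i=4,k=4: total = 54+16 = 70
i=4,k=5: total = 70+20 = 90
i=5,k=1: total = 90+5 = 95
i=5,k=2: total = 95+10 = 105
i=5,k=3: total = 105+15 = 120
i=5,k=4: total = 120+20 = 140
i=5,k=5: total = 140+25 = 165
i=5,k=6: total = 165+30 = 195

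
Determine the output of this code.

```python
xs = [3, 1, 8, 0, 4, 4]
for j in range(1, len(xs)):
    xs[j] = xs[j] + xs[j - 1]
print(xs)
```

[3, 4, 12, 12, 16, 20]

j=1: xs[1] = 1+3 = 4 → [3, 4, 8, 0, 4, 4]
j=2: xs[2] = 8+4 = 12 → [3, 4, 12, 0, 4, 4]
j=3: xs[3] = 0+12 = 12 → [3, 4, 12, 12, 4, 4]
j=4: xs[4] = 4+12 = 16 → [3, 4, 12, 12, 16, 4]
j=5: xs[5] = 4+16 = 20 → [3, 4, 12, 12, 16, 20]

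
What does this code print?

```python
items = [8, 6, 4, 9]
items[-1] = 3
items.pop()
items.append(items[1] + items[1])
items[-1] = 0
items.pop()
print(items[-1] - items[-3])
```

items[-1] = 3 → [8, 6, 4, 3]
pop() removes 3 → [8, 6, 4]
append items[1]+items[1] = 6+6 = 12 → [8, 6, 4, 12]
items[-1] = 0 → [8, 6, 4, 0]
pop() removes 0 → [8, 6, 4]
items[-1]-items[-3] = 4-8 = -4

-4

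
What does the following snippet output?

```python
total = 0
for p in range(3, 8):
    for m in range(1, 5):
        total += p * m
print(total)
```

250

p=3,m=1: total = 0+3 = 3
p=3,m=2: total = 3+6 = 9
p=3,m=3: total = 9+9 = 18
p=3,m=4: total = 18+12 = 30
p=4,m=1: total = 30+4 = 34
p=4,m=2: total = 34+8 = 42
p=4,m=3: total = 42+12 = 54
p=4,m=4: total = 54+16 = 70
p=5,m=1: total = 70+5 = 75
p=5,m=2: total = 75+10 = 85
p=5,m=3: total = 85+15 = 100
p=5,m=4: total = 100+20 = 120
p=6,m=1: total = 120+6 = 126
p=6,m=2: total = 126+12 = 138
p=6,m=3: total = 138+18 = 156
p=6,m=4: total = 156+24 = 180
p=7,m=1: total = 180+7 = 187
p=7,m=2: total = 187+14 = 201
p=7,m=3: total = 201+21 = 222
p=7,m=4: total = 222+28 = 250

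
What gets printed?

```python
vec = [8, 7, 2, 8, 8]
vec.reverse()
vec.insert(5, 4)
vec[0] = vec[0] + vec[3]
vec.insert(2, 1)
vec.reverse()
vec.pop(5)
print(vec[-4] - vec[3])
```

5

reverse → [8, 8, 2, 7, 8]
insert 4 at 5 → [8, 8, 2, 7, 8, 4]
vec[0] = vec[0]+vec[3] = 8+7 = 15 → [15, 8, 2, 7, 8, 4]
insert 1 at 2 → [15, 8, 1, 2, 7, 8, 4]
reverse → [4, 8, 7, 2, 1, 8, 15]
pop(5) removes 8 → [4, 8, 7, 2, 1, 15]
vec[-4]-vec[3] = 7-2 = 5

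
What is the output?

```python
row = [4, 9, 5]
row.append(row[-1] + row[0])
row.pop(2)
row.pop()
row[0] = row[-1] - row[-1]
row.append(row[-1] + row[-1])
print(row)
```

append row[-1]+row[0] = 5+4 = 9 → [4, 9, 5, 9]
pop(2) removes 5 → [4, 9, 9]
pop() removes 9 → [4, 9]
row[0] = row[-1]-row[-1] = 9-9 = 0 → [0, 9]
append row[-1]+row[-1] = 9+9 = 18 → [0, 9, 18]

[0, 9, 18]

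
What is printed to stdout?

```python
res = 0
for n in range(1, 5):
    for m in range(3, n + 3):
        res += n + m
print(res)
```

n=1,m=3: res = 0+4 = 4
n=2,m=3: res = 4+5 = 9
n=2,m=4: res = 9+6 = 15
n=3,m=3: res = 15+6 = 21
n=3,m=4: res = 21+7 = 28
n=3,m=5: res = 28+8 = 36
n=4,m=3: res = 36+7 = 43
n=4,m=4: res = 43+8 = 51
n=4,m=5: res = 51+9 = 60
n=4,m=6: res = 60+10 = 70

70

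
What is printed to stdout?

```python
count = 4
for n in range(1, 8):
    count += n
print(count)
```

32

n=1: count = 4+1 = 5
n=2: count = 5+2 = 7
n=3: count = 7+3 = 10
n=4: count = 10+4 = 14
n=5: count = 14+5 = 19
n=6: count = 19+6 = 25
n=7: count = 25+7 = 32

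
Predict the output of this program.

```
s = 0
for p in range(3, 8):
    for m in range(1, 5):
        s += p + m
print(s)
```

150

p=3,m=1: s = 0+4 = 4
p=3,m=2: s = 4+5 = 9
p=3,m=3: s = 9+6 = 15
p=3,m=4: s = 15+7 = 22
p=4,m=1: s = 22+5 = 27
p=4,m=2: s = 27+6 = 33
p=4,m=3: s = 33+7 = 40
p=4,m=4: s = 40+8 = 48
p=5,m=1: s = 48+6 = 54
p=5,m=2: s = 54+7 = 61
p=5,m=3: s = 61+8 = 69
p=5,m=4: s = 69+9 = 78
p=6,m=1: s = 78+7 = 85
p=6,m=2: s = 85+8 = 93
p=6,m=3: s = 93+9 = 102
p=6,m=4: s = 102+10 = 112
p=7,m=1: s = 112+8 = 120
p=7,m=2: s = 120+9 = 129
p=7,m=3: s = 129+10 = 139
p=7,m=4: s = 139+11 = 150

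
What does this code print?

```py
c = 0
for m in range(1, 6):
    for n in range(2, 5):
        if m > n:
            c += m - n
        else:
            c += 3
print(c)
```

m=1,n=2: not 1>2, c = 0+3 = 3
m=1,n=3: not 1>3, c = 3+3 = 6
m=1,n=4: not 1>4, c = 6+3 = 9
m=2,n=2: not 2>2, c = 9+3 = 12
m=2,n=3: not 2>3, c = 12+3 = 15
m=2,n=4: not 2>4, c = 15+3 = 18
m=3,n=2: 3>2, c = 18+1 = 19
m=3,n=3: not 3>3, c = 19+3 = 22
m=3,n=4: not 3>4, c = 22+3 = 25
m=4,n=2: 4>2, c = 25+2 = 27
m=4,n=3: 4>3, c = 27+1 = 28
m=4,n=4: not 4>4, c = 28+3 = 31
m=5,n=2: 5>2, c = 31+3 = 34
m=5,n=3: 5>3, c = 34+2 = 36
m=5,n=4: 5>4, c = 36+1 = 37

37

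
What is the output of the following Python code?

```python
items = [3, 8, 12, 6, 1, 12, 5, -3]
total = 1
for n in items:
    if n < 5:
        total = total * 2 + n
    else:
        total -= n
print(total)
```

-119

n=3: <5, total = 1*2+3 = 5
n=8: not <5, total = 5-8 = -3
n=12: not <5, total = (-3)-12 = -15
n=6: not <5, total = (-15)-6 = -21
n=1: <5, total = (-21)*2+1 = -41
n=12: not <5, total = (-41)-12 = -53
n=5: not <5, total = (-53)-5 = -58
n=-3: <5, total = (-58)*2+(-3) = -119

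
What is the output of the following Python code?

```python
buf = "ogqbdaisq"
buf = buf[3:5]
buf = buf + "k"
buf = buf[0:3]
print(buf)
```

slice [3:5] → 'bd'
+ 'k' → 'bdk'
slice [0:3] → 'bdk'

bdk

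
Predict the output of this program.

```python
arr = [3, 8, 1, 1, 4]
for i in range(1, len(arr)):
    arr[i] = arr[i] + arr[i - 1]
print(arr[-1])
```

i=1: arr[1] = 8+3 = 11 → [3, 11, 1, 1, 4]
i=2: arr[2] = 1+11 = 12 → [3, 11, 12, 1, 4]
i=3: arr[3] = 1+12 = 13 → [3, 11, 12, 13, 4]
i=4: arr[4] = 4+13 = 17 → [3, 11, 12, 13, 17]

17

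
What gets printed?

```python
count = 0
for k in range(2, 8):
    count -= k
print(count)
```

k=2: count = 0-2 = -2
k=3: count = (-2)-3 = -5
k=4: count = (-5)-4 = -9
k=5: count = (-9)-5 = -14
k=6: count = (-14)-6 = -20
k=7: count = (-20)-7 = -27

-27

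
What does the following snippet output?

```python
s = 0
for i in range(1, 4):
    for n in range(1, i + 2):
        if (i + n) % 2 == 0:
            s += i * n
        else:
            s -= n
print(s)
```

5

i=1,n=1: even sum, s = 0+1 = 1
i=1,n=2: odd sum, s = 1-2 = -1
i=2,n=1: odd sum, s = (-1)-1 = -2
i=2,n=2: even sum, s = (-2)+4 = 2
i=2,n=3: odd sum, s = 2-3 = -1
i=3,n=1: even sum, s = (-1)+3 = 2
i=3,n=2: odd sum, s = 2-2 = 0
i=3,n=3: even sum, s = 0+9 = 9
i=3,n=4: odd sum, s = 9-4 = 5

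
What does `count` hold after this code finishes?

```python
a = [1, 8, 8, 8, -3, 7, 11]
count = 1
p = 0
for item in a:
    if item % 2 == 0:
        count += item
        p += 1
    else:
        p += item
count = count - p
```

item=1: not even; p=1
item=8: even, count = 1+8 = 9; p=2
item=8: even, count = 9+8 = 17; p=3
item=8: even, count = 17+8 = 25; p=4
item=-3: not even; p=1
item=7: not even; p=8
item=11: not even; p=19
count-p = 25-19 = 6

6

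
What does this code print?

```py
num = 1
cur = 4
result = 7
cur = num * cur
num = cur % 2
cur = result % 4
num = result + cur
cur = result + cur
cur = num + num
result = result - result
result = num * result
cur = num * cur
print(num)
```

10

cur = 1*4 = 4
num = 4%2 = 0
cur = 7%4 = 3
num = 7+3 = 10
cur = 7+3 = 10
cur = 10+10 = 20
result = 7-7 = 0
result = 10*0 = 0
cur = 10*20 = 200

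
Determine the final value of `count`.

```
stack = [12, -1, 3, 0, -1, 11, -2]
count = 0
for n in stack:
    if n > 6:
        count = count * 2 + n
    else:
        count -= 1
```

26

n=12: >6, count = 0*2+12 = 12
n=-1: not >6, count = 12-1 = 11
n=3: not >6, count = 11-1 = 10
n=0: not >6, count = 10-1 = 9
n=-1: not >6, count = 9-1 = 8
n=11: >6, count = 8*2+11 = 27
n=-2: not >6, count = 27-1 = 26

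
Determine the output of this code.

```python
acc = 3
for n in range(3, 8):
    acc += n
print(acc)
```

28

n=3: acc = 3+3 = 6
n=4: acc = 6+4 = 10
n=5: acc = 10+5 = 15
n=6: acc = 15+6 = 21
n=7: acc = 21+7 = 28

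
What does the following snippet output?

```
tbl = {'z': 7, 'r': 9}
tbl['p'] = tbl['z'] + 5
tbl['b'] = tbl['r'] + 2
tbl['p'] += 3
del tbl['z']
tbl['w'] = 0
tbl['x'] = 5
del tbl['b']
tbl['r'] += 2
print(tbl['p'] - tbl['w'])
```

tbl['p'] = tbl['z']+5 = 12 → {'z': 7, 'r': 9, 'p': 12}
tbl['b'] = tbl['r']+2 = 11 → {'z': 7, 'r': 9, 'p': 12, 'b': 11}
tbl['p'] = 12+3 = 15 → {'z': 7, 'r': 9, 'p': 15, 'b': 11}
del 'z' → {'r': 9, 'p': 15, 'b': 11}
tbl['w'] = 0 → {'r': 9, 'p': 15, 'b': 11, 'w': 0}
tbl['x'] = 5 → {'r': 9, 'p': 15, 'b': 11, 'w': 0, 'x': 5}
del 'b' → {'r': 9, 'p': 15, 'w': 0, 'x': 5}
tbl['r'] = 9+2 = 11 → {'r': 11, 'p': 15, 'w': 0, 'x': 5}
tbl['p']-tbl['w'] = 15-0 = 15

15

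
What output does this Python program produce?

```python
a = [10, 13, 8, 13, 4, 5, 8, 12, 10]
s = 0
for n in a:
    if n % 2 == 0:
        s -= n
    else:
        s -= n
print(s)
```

-83

n=10: even, s = 0-10 = -10
n=13: not even, s = (-10)-13 = -23
n=8: even, s = (-23)-8 = -31
n=13: not even, s = (-31)-13 = -44
n=4: even, s = (-44)-4 = -48
n=5: not even, s = (-48)-5 = -53
n=8: even, s = (-53)-8 = -61
n=12: even, s = (-61)-12 = -73
n=10: even, s = (-73)-10 = -83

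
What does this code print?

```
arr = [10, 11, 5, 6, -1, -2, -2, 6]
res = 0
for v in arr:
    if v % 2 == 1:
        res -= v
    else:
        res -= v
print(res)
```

v=10: not odd, res = 0-10 = -10
v=11: odd, res = (-10)-11 = -21
v=5: odd, res = (-21)-5 = -26
v=6: not odd, res = (-26)-6 = -32
v=-1: odd, res = (-32)-(-1) = -31
v=-2: not odd, res = (-31)-(-2) = -29
v=-2: not odd, res = (-29)-(-2) = -27
v=6: not odd, res = (-27)-6 = -33

-33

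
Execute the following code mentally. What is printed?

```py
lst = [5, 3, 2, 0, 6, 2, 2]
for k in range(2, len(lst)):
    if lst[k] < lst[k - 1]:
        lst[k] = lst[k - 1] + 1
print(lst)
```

[5, 3, 4, 5, 6, 7, 8]

k=2: 2<3, lst[2] = 3+1 = 4 → [5, 3, 4, 0, 6, 2, 2]
k=3: 0<4, lst[3] = 4+1 = 5 → [5, 3, 4, 5, 6, 2, 2]
k=4: 6>=5, unchanged → [5, 3, 4, 5, 6, 2, 2]
k=5: 2<6, lst[5] = 6+1 = 7 → [5, 3, 4, 5, 6, 7, 2]
k=6: 2<7, lst[6] = 7+1 = 8 → [5, 3, 4, 5, 6, 7, 8]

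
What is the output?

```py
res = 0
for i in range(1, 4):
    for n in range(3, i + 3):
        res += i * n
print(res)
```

i=1,n=3: res = 0+3 = 3
i=2,n=3: res = 3+6 = 9
i=2,n=4: res = 9+8 = 17
i=3,n=3: res = 17+9 = 26
i=3,n=4: res = 26+12 = 38
i=3,n=5: res = 38+15 = 53

53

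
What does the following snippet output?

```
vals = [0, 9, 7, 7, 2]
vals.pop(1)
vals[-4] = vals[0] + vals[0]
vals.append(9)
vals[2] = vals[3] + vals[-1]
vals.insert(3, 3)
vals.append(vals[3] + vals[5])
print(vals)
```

pop(1) removes 9 → [0, 7, 7, 2]
vals[-4] = vals[0]+vals[0] = 0+0 = 0 → [0, 7, 7, 2]
append 9 → [0, 7, 7, 2, 9]
vals[2] = vals[3]+vals[-1] = 2+9 = 11 → [0, 7, 11, 2, 9]
insert 3 at 3 → [0, 7, 11, 3, 2, 9]
append vals[3]+vals[5] = 3+9 = 12 → [0, 7, 11, 3, 2, 9, 12]

[0, 7, 11, 3, 2, 9, 12]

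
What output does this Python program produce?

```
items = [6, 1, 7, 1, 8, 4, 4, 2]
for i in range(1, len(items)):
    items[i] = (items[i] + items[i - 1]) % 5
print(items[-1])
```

3

i=1: items[1] = (1+6)%5 = 2 → [6, 2, 7, 1, 8, 4, 4, 2]
i=2: items[2] = (7+2)%5 = 4 → [6, 2, 4, 1, 8, 4, 4, 2]
i=3: items[3] = (1+4)%5 = 0 → [6, 2, 4, 0, 8, 4, 4, 2]
i=4: items[4] = (8+0)%5 = 3 → [6, 2, 4, 0, 3, 4, 4, 2]
i=5: items[5] = (4+3)%5 = 2 → [6, 2, 4, 0, 3, 2, 4, 2]
i=6: items[6] = (4+2)%5 = 1 → [6, 2, 4, 0, 3, 2, 1, 2]
i=7: items[7] = (2+1)%5 = 3 → [6, 2, 4, 0, 3, 2, 1, 3]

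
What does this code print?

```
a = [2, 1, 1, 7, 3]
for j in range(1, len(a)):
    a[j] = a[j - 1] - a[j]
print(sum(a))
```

j=1: a[1] = 2-1 = 1 → [2, 1, 1, 7, 3]
j=2: a[2] = 1-1 = 0 → [2, 1, 0, 7, 3]
j=3: a[3] = 0-7 = -7 → [2, 1, 0, -7, 3]
j=4: a[4] = (-7)-3 = -10 → [2, 1, 0, -7, -10]
sum = -14

-14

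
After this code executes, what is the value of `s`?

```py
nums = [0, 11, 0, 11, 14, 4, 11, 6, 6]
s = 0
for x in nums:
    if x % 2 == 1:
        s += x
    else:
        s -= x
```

x=0: not odd, s = 0-0 = 0
x=11: odd, s = 0+11 = 11
x=0: not odd, s = 11-0 = 11
x=11: odd, s = 11+11 = 22
x=14: not odd, s = 22-14 = 8
x=4: not odd, s = 8-4 = 4
x=11: odd, s = 4+11 = 15
x=6: not odd, s = 15-6 = 9
x=6: not odd, s = 9-6 = 3

3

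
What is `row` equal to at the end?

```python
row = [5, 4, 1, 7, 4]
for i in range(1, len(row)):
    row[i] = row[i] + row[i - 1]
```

i=1: row[1] = 4+5 = 9 → [5, 9, 1, 7, 4]
i=2: row[2] = 1+9 = 10 → [5, 9, 10, 7, 4]
i=3: row[3] = 7+10 = 17 → [5, 9, 10, 17, 4]
i=4: row[4] = 4+17 = 21 → [5, 9, 10, 17, 21]

[5, 9, 10, 17, 21]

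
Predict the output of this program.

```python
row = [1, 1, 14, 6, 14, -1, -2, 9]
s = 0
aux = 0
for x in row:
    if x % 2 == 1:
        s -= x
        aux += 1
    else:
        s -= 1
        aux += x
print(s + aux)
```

x=1: odd, s = 0-1 = -1; aux=1
x=1: odd, s = (-1)-1 = -2; aux=2
x=14: not odd, s = (-2)-1 = -3; aux=16
x=6: not odd, s = (-3)-1 = -4; aux=22
x=14: not odd, s = (-4)-1 = -5; aux=36
x=-1: odd, s = (-5)-(-1) = -4; aux=37
x=-2: not odd, s = (-4)-1 = -5; aux=35
x=9: odd, s = (-5)-9 = -14; aux=36
s+aux = (-14)+36 = 22

22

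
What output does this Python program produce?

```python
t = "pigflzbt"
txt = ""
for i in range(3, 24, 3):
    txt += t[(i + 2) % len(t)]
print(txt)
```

zpfbilt

i=3: add t[5]='z' → 'z'
i=6: add t[0]='p' → 'zp'
i=9: add t[3]='f' → 'zpf'
i=12: add t[6]='b' → 'zpfb'
i=15: add t[1]='i' → 'zpfbi'
i=18: add t[4]='l' → 'zpfbil'
i=21: add t[7]='t' → 'zpfbilt'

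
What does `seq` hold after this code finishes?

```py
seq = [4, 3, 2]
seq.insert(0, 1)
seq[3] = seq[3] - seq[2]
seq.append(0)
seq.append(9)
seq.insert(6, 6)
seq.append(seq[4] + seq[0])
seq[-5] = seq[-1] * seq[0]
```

insert 1 at 0 → [1, 4, 3, 2]
seq[3] = seq[3]-seq[2] = 2-3 = -1 → [1, 4, 3, -1]
append 0 → [1, 4, 3, -1, 0]
append 9 → [1, 4, 3, -1, 0, 9]
insert 6 at 6 → [1, 4, 3, -1, 0, 9, 6]
append seq[4]+seq[0] = 0+1 = 1 → [1, 4, 3, -1, 0, 9, 6, 1]
seq[-5] = seq[-1]*seq[0] = 1*1 = 1 → [1, 4, 3, 1, 0, 9, 6, 1]

[1, 4, 3, 1, 0, 9, 6, 1]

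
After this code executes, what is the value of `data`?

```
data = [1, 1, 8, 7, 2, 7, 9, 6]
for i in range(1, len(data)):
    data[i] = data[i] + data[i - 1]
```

i=1: data[1] = 1+1 = 2 → [1, 2, 8, 7, 2, 7, 9, 6]
i=2: data[2] = 8+2 = 10 → [1, 2, 10, 7, 2, 7, 9, 6]
i=3: data[3] = 7+10 = 17 → [1, 2, 10, 17, 2, 7, 9, 6]
i=4: data[4] = 2+17 = 19 → [1, 2, 10, 17, 19, 7, 9, 6]
i=5: data[5] = 7+19 = 26 → [1, 2, 10, 17, 19, 26, 9, 6]
i=6: data[6] = 9+26 = 35 → [1, 2, 10, 17, 19, 26, 35, 6]
i=7: data[7] = 6+35 = 41 → [1, 2, 10, 17, 19, 26, 35, 41]

[1, 2, 10, 17, 19, 26, 35, 41]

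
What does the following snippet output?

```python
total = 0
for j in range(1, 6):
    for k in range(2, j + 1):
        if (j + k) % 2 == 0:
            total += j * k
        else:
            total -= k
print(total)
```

66

j=2,k=2: even sum, total = 0+4 = 4
j=3,k=2: odd sum, total = 4-2 = 2
j=3,k=3: even sum, total = 2+9 = 11
j=4,k=2: even sum, total = 11+8 = 19
j=4,k=3: odd sum, total = 19-3 = 16
j=4,k=4: even sum, total = 16+16 = 32
j=5,k=2: odd sum, total = 32-2 = 30
j=5,k=3: even sum, total = 30+15 = 45
j=5,k=4: odd sum, total = 45-4 = 41
j=5,k=5: even sum, total = 41+25 = 66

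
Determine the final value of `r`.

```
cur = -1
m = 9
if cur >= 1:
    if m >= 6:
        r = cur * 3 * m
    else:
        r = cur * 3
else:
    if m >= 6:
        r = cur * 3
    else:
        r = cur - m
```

-3

cur=-1, m=9
cur >= 1 is False; m >= 6 is True
→ r = cur * 3 = -3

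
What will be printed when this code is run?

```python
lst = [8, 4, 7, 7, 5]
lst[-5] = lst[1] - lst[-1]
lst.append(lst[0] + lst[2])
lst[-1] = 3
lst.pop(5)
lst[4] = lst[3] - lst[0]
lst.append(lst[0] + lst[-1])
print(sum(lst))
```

lst[-5] = lst[1]-lst[-1] = 4-5 = -1 → [-1, 4, 7, 7, 5]
append lst[0]+lst[2] = (-1)+7 = 6 → [-1, 4, 7, 7, 5, 6]
lst[-1] = 3 → [-1, 4, 7, 7, 5, 3]
pop(5) removes 3 → [-1, 4, 7, 7, 5]
lst[4] = lst[3]-lst[0] = 7-(-1) = 8 → [-1, 4, 7, 7, 8]
append lst[0]+lst[-1] = (-1)+8 = 7 → [-1, 4, 7, 7, 8, 7]
sum = 32

32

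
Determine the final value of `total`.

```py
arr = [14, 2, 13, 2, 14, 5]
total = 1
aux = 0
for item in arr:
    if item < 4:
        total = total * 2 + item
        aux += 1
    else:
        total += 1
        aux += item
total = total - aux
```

-30

item=14: not <4, total = 1+1 = 2; aux=14
item=2: <4, total = 2*2+2 = 6; aux=15
item=13: not <4, total = 6+1 = 7; aux=28
item=2: <4, total = 7*2+2 = 16; aux=29
item=14: not <4, total = 16+1 = 17; aux=43
item=5: not <4, total = 17+1 = 18; aux=48
total-aux = 18-48 = -30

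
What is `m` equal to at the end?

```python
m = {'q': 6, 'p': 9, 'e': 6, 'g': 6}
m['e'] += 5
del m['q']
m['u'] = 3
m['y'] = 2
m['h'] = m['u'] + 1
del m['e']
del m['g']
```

m['e'] = 6+5 = 11 → {'q': 6, 'p': 9, 'e': 11, 'g': 6}
del 'q' → {'p': 9, 'e': 11, 'g': 6}
m['u'] = 3 → {'p': 9, 'e': 11, 'g': 6, 'u': 3}
m['y'] = 2 → {'p': 9, 'e': 11, 'g': 6, 'u': 3, 'y': 2}
m['h'] = m['u']+1 = 4 → {'p': 9, 'e': 11, 'g': 6, 'u': 3, 'y': 2, 'h': 4}
del 'e' → {'p': 9, 'g': 6, 'u': 3, 'y': 2, 'h': 4}
del 'g' → {'p': 9, 'u': 3, 'y': 2, 'h': 4}

{'p': 9, 'u': 3, 'y': 2, 'h': 4}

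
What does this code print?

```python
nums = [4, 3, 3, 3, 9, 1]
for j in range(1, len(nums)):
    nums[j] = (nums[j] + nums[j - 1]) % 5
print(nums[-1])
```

3

j=1: nums[1] = (3+4)%5 = 2 → [4, 2, 3, 3, 9, 1]
j=2: nums[2] = (3+2)%5 = 0 → [4, 2, 0, 3, 9, 1]
j=3: nums[3] = (3+0)%5 = 3 → [4, 2, 0, 3, 9, 1]
j=4: nums[4] = (9+3)%5 = 2 → [4, 2, 0, 3, 2, 1]
j=5: nums[5] = (1+2)%5 = 3 → [4, 2, 0, 3, 2, 3]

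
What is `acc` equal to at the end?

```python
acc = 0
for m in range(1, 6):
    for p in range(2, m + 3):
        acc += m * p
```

280

m=1,p=2: acc = 0+2 = 2
m=1,p=3: acc = 2+3 = 5
m=2,p=2: acc = 5+4 = 9
m=2,p=3: acc = 9+6 = 15
m=2,p=4: acc = 15+8 = 23
m=3,p=2: acc = 23+6 = 29
m=3,p=3: acc = 29+9 = 38
m=3,p=4: acc = 38+12 = 50
m=3,p=5: acc = 50+15 = 65
m=4,p=2: acc = 65+8 = 73
m=4,p=3: acc = 73+12 = 85
m=4,p=4: acc = 85+16 = 101
m=4,p=5: acc = 101+20 = 121
m=4,p=6: acc = 121+24 = 145
m=5,p=2: acc = 145+10 = 155
m=5,p=3: acc = 155+15 = 170
m=5,p=4: acc = 170+20 = 190
m=5,p=5: acc = 190+25 = 215
m=5,p=6: acc = 215+30 = 245
m=5,p=7: acc = 245+35 = 280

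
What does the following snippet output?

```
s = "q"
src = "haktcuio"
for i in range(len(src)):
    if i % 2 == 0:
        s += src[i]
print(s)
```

qhkci

i=0: add 'h' → 'qh'
i=1: skip
i=2: add 'k' → 'qhk'
i=3: skip
i=4: add 'c' → 'qhkc'
i=5: skip
i=6: add 'i' → 'qhkci'
i=7: skip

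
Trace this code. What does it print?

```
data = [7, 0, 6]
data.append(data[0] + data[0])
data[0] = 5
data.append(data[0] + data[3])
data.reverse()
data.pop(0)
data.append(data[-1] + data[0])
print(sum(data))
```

44

append data[0]+data[0] = 7+7 = 14 → [7, 0, 6, 14]
data[0] = 5 → [5, 0, 6, 14]
append data[0]+data[3] = 5+14 = 19 → [5, 0, 6, 14, 19]
reverse → [19, 14, 6, 0, 5]
pop(0) removes 19 → [14, 6, 0, 5]
append data[-1]+data[0] = 5+14 = 19 → [14, 6, 0, 5, 19]
sum = 44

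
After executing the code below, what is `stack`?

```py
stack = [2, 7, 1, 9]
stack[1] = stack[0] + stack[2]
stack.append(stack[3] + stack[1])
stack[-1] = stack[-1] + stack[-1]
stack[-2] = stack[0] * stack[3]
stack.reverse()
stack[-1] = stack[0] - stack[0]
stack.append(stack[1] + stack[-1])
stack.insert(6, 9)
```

[24, 18, 1, 3, 0, 18, 9]

stack[1] = stack[0]+stack[2] = 2+1 = 3 → [2, 3, 1, 9]
append stack[3]+stack[1] = 9+3 = 12 → [2, 3, 1, 9, 12]
stack[-1] = stack[-1]+stack[-1] = 12+12 = 24 → [2, 3, 1, 9, 24]
stack[-2] = stack[0]*stack[3] = 2*9 = 18 → [2, 3, 1, 18, 24]
reverse → [24, 18, 1, 3, 2]
stack[-1] = stack[0]-stack[0] = 24-24 = 0 → [24, 18, 1, 3, 0]
append stack[1]+stack[-1] = 18+0 = 18 → [24, 18, 1, 3, 0, 18]
insert 9 at 6 → [24, 18, 1, 3, 0, 18, 9]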